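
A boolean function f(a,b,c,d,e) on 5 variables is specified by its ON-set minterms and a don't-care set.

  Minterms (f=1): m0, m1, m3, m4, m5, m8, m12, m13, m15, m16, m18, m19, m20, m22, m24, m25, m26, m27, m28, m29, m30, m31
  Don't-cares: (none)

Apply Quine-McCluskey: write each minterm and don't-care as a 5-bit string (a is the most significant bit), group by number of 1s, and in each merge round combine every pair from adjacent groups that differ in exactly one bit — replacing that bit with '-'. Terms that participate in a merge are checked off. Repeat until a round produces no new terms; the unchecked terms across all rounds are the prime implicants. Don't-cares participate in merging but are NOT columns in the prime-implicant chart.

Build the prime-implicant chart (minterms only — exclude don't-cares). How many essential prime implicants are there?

[col 0] 00000*, 00001*, 00011*, 00100*, 00101*, 01000*, 01100*, 01101*, 01111*, 10000*, 10010*, 10011*, 10100*, 10110*, 11000*, 11001*, 11010*, 11011*, 11100*, 11101*, 11110*, 11111*
[col 1] -0000*, -0011, -0100*, -1000*, -1100*, -1101*, -1111*, 0-000*, 0-100*, 0-101*, 00-00*, 00-01*, 000-1, 0000-*, 0010-*, 01-00*, 011-1*, 0110-*, 1-000*, 1-010*, 1-011*, 1-100*, 1-110*, 10-00*, 10-10*, 100-0*, 1001-*, 101-0*, 11-00*, 11-01*, 11-10*, 11-11*, 110-0*, 110-1*, 1100-*, 1101-*, 111-0*, 111-1*, 1110-*, 1111-*
[col 2] --000*, --100*, -0-00*, -1-00*, -11-1, -110-, 0--00*, 0-10-, 00-0-, 1--00*, 1--10*, 1-0-0*, 1-01-, 1-1-0*, 10--0*, 11--0*, 11--1*, 11-0-*, 11-1-*, 110--*, 111--*
[col 3] ---00, 1---0, 11---
Prime implicants: ---00, -0011, -11-1, -110-, 0-10-, 00-0-, 000-1, 1---0, 1-01-, 11---
PI chart (minterm → PIs covering it):
  0 | ---00,00-0-
  1 | 00-0-,000-1
  3 | -0011,000-1
  4 | ---00,0-10-,00-0-
  5 | 0-10-,00-0-
  8 | ---00  (sole → essential)
  12 | ---00,-110-,0-10-
  13 | -11-1,-110-,0-10-
  15 | -11-1  (sole → essential)
  16 | ---00,1---0
  18 | 1---0,1-01-
  19 | -0011,1-01-
  20 | ---00,1---0
  22 | 1---0  (sole → essential)
  24 | ---00,1---0,11---
  25 | 11---  (sole → essential)
  26 | 1---0,1-01-,11---
  27 | 1-01-,11---
  28 | ---00,-110-,1---0,11---
  29 | -11-1,-110-,11---
  30 | 1---0,11---
  31 | -11-1,11---
Essential prime implicants: ---00, -11-1, 1---0, 11---

4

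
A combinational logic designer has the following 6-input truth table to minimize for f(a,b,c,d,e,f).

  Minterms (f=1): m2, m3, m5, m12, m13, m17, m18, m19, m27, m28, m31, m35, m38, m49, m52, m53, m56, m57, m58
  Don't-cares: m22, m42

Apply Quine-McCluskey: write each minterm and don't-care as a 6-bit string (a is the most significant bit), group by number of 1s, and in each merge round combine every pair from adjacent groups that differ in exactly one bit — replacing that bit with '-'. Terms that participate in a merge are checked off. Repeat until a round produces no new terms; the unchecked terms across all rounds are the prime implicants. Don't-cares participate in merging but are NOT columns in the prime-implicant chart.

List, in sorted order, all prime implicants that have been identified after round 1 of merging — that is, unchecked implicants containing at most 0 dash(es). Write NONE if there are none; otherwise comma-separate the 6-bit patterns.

size-2^0 implicants → 000010(✓)  000011(✓)  000101(✓)  001100(✓)  001101(✓)  010001(✓)  010010(✓)  010011(✓)  010110(✓)  011011(✓)  011100(✓)  011111(✓)  100011(✓)  100110  101010(✓)  110001(✓)  110100(✓)  110101(✓)  111000(✓)  111001(✓)  111010(✓)
size-2^1 implicants → -00011  -10001  0-0010(✓)  0-0011(✓)  0-1100  00-101  00001-(✓)  00110-  01-011  010-10  0100-1  01001-(✓)  011-11  1-1010  11-001  110-01  11010-  1110-0  11100-
size-2^2 implicants → 0-001-
Unchecked terms (primes): -00011, -10001, 0-001-, 0-1100, 00-101, 00110-, 01-011, 010-10, 0100-1, 011-11, 1-1010, 100110, 11-001, 110-01, 11010-, 1110-0, 11100-

100110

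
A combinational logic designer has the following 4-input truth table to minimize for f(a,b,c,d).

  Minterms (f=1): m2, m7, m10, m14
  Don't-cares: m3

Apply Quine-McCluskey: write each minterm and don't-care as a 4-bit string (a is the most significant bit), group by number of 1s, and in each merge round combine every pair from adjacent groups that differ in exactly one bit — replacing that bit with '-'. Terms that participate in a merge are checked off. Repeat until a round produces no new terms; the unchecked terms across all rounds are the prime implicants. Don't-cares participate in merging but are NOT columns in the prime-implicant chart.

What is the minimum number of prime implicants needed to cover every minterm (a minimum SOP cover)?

3

[col 0] 0010*, 0011*, 0111*, 1010*, 1110*
[col 1] -010, 0-11, 001-, 1-10
Prime implicants: -010, 0-11, 001-, 1-10
PI chart (minterm → PIs covering it):
  2 | -010,001-
  7 | 0-11  (sole → essential)
  10 | -010,1-10
  14 | 1-10  (sole → essential)
Essential prime implicants: 0-11, 1-10
Petrick residual → -010
Minimum SOP uses 3 PIs: b'cd' + a'cd + acd'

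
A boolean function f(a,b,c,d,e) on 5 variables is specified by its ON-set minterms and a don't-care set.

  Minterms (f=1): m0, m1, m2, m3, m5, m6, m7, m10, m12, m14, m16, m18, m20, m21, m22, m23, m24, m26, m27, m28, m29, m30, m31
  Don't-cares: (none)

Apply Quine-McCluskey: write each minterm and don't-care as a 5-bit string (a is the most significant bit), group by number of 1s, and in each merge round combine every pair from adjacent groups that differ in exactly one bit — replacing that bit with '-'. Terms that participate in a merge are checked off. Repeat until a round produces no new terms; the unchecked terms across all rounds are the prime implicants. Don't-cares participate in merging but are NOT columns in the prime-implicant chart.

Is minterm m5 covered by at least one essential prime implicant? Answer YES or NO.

NO

size-2^0 implicants → 00000(✓)  00001(✓)  00010(✓)  00011(✓)  00101(✓)  00110(✓)  00111(✓)  01010(✓)  01100(✓)  01110(✓)  10000(✓)  10010(✓)  10100(✓)  10101(✓)  10110(✓)  10111(✓)  11000(✓)  11010(✓)  11011(✓)  11100(✓)  11101(✓)  11110(✓)  11111(✓)
size-2^1 implicants → -0000(✓)  -0010(✓)  -0101(✓)  -0110(✓)  -0111(✓)  -1010(✓)  -1100(✓)  -1110(✓)  0-010(✓)  0-110(✓)  00-01(✓)  00-10(✓)  00-11(✓)  000-0(✓)  000-1(✓)  0000-(✓)  0001-(✓)  001-1(✓)  0011-(✓)  01-10(✓)  011-0(✓)  1-000(✓)  1-010(✓)  1-100(✓)  1-101(✓)  1-110(✓)  1-111(✓)  10-00(✓)  10-10(✓)  100-0(✓)  101-0(✓)  101-1(✓)  1010-(✓)  1011-(✓)  11-00(✓)  11-10(✓)  11-11(✓)  110-0(✓)  1101-(✓)  111-0(✓)  111-1(✓)  1110-(✓)  1111-(✓)
size-2^2 implicants → --010(✓)  --110(✓)  -0-10(✓)  -00-0  -01-1  -011-  -1-10(✓)  -11-0  0--10(✓)  00--1  00-1-  000--  1--00(✓)  1--10(✓)  1-0-0(✓)  1-1-0(✓)  1-1-1(✓)  1-10-(✓)  1-11-(✓)  10--0(✓)  101--(✓)  11--0(✓)  11-1-  111--(✓)
size-2^3 implicants → ---10  1---0  1-1--
Unchecked terms (primes): ---10, -00-0, -01-1, -011-, -11-0, 00--1, 00-1-, 000--, 1---0, 1-1--, 11-1-
Minterm coverage:
  m0 ⊆ -00-0,000--
  m1 ⊆ 00--1,000--
  m2 ⊆ ---10,-00-0,00-1-,000--
  m3 ⊆ 00--1,00-1-,000--
  m5 ⊆ -01-1,00--1
  m6 ⊆ ---10,-011-,00-1-
  m7 ⊆ -01-1,-011-,00--1,00-1-
  m10 ⊆ ---10 [E]
  m12 ⊆ -11-0 [E]
  m14 ⊆ ---10,-11-0
  m16 ⊆ -00-0,1---0
  m18 ⊆ ---10,-00-0,1---0
  m20 ⊆ 1---0,1-1--
  m21 ⊆ -01-1,1-1--
  m22 ⊆ ---10,-011-,1---0,1-1--
  m23 ⊆ -01-1,-011-,1-1--
  m24 ⊆ 1---0 [E]
  m26 ⊆ ---10,1---0,11-1-
  m27 ⊆ 11-1- [E]
  m28 ⊆ -11-0,1---0,1-1--
  m29 ⊆ 1-1-- [E]
  m30 ⊆ ---10,-11-0,1---0,1-1--,11-1-
  m31 ⊆ 1-1--,11-1-
E = {---10, -11-0, 1---0, 1-1--, 11-1-}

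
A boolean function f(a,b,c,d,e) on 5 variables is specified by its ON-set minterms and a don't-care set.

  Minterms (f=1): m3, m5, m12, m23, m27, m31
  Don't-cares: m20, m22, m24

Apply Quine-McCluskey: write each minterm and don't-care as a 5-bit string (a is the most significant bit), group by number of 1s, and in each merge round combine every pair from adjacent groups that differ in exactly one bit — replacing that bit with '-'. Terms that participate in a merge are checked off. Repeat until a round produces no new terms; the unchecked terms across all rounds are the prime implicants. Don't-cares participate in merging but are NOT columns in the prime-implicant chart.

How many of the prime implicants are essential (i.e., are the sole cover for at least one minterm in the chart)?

[col 0] 00011, 00101, 01100, 10100*, 10110*, 10111*, 11000, 11011*, 11111*
[col 1] 1-111, 101-0, 1011-, 11-11
Prime implicants: 00011, 00101, 01100, 1-111, 101-0, 1011-, 11-11, 11000
PI chart (minterm → PIs covering it):
  3 | 00011  (sole → essential)
  5 | 00101  (sole → essential)
  12 | 01100  (sole → essential)
  23 | 1-111,1011-
  27 | 11-11  (sole → essential)
  31 | 1-111,11-11
Essential prime implicants: 00011, 00101, 01100, 11-11

4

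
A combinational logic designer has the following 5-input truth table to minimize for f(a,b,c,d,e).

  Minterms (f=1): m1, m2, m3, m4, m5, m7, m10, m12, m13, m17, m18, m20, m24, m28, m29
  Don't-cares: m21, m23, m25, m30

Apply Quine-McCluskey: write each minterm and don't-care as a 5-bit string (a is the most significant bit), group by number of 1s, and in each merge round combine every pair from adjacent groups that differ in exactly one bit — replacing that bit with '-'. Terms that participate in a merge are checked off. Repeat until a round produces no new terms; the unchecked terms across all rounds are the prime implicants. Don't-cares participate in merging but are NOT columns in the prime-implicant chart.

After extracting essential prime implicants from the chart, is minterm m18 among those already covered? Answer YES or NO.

YES

size-2^0 implicants → 00001(✓)  00010(✓)  00011(✓)  00100(✓)  00101(✓)  00111(✓)  01010(✓)  01100(✓)  01101(✓)  10001(✓)  10010(✓)  10100(✓)  10101(✓)  10111(✓)  11000(✓)  11001(✓)  11100(✓)  11101(✓)  11110(✓)
size-2^1 implicants → -0001(✓)  -0010  -0100(✓)  -0101(✓)  -0111(✓)  -1100(✓)  -1101(✓)  0-010  0-100(✓)  0-101(✓)  00-01(✓)  00-11(✓)  000-1(✓)  0001-  001-1(✓)  0010-(✓)  0110-(✓)  1-001(✓)  1-100(✓)  1-101(✓)  10-01(✓)  101-1(✓)  1010-(✓)  11-00(✓)  11-01(✓)  1100-(✓)  111-0  1110-(✓)
size-2^2 implicants → --100(✓)  --101(✓)  -0-01  -01-1  -010-(✓)  -110-(✓)  0-10-(✓)  00--1  1--01  1-10-(✓)  11-0-
size-2^3 implicants → --10-
Unchecked terms (primes): --10-, -0-01, -0010, -01-1, 0-010, 00--1, 0001-, 1--01, 11-0-, 111-0
Minterm coverage:
  m1 ⊆ -0-01,00--1
  m2 ⊆ -0010,0-010,0001-
  m3 ⊆ 00--1,0001-
  m4 ⊆ --10- [E]
  m5 ⊆ --10-,-0-01,-01-1,00--1
  m7 ⊆ -01-1,00--1
  m10 ⊆ 0-010 [E]
  m12 ⊆ --10- [E]
  m13 ⊆ --10- [E]
  m17 ⊆ -0-01,1--01
  m18 ⊆ -0010 [E]
  m20 ⊆ --10- [E]
  m24 ⊆ 11-0- [E]
  m28 ⊆ --10-,11-0-,111-0
  m29 ⊆ --10-,1--01,11-0-
E = {--10-, -0010, 0-010, 11-0-}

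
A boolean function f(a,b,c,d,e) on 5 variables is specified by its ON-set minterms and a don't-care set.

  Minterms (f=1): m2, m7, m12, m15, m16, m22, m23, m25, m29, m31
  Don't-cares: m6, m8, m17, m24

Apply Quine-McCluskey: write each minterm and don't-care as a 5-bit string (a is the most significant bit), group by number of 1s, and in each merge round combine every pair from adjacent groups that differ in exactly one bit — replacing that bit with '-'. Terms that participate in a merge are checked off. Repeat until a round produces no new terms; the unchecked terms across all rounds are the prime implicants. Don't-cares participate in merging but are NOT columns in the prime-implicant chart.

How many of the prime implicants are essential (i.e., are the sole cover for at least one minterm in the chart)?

Round 0: 00010✓ 00110✓ 00111✓ 01000✓ 01100✓ 01111✓ 10000✓ 10001✓ 10110✓ 10111✓ 11000✓ 11001✓ 11101✓ 11111✓
Round 1: -0110✓ -0111✓ -1000 -1111✓ 0-111✓ 00-10 0011-✓ 01-00 1-000✓ 1-001✓ 1-111✓ 1000-✓ 1011-✓ 11-01 1100-✓ 111-1
Round 2: --111 -011- 1-00-
PIs = {--111, -011-, -1000, 00-10, 01-00, 1-00-, 11-01, 111-1}
Coverage chart:
  m2: 00-10 ←essential
  m7: --111,-011-
  m12: 01-00 ←essential
  m15: --111 ←essential
  m16: 1-00- ←essential
  m22: -011- ←essential
  m23: --111,-011-
  m25: 1-00-,11-01
  m29: 11-01,111-1
  m31: --111,111-1
Essential: --111, -011-, 00-10, 01-00, 1-00-

5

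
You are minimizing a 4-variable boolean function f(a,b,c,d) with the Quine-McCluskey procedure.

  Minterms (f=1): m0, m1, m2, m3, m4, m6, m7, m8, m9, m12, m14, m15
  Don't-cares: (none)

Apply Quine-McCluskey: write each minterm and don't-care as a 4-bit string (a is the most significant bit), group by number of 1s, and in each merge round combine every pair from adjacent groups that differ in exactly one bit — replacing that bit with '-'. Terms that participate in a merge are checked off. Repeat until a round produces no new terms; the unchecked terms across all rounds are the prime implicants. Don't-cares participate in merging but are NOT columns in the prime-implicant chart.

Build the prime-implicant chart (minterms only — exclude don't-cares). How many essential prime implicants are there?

Round 0: 0000✓ 0001✓ 0010✓ 0011✓ 0100✓ 0110✓ 0111✓ 1000✓ 1001✓ 1100✓ 1110✓ 1111✓
Round 1: -000✓ -001✓ -100✓ -110✓ -111✓ 0-00✓ 0-10✓ 0-11✓ 00-0✓ 00-1✓ 000-✓ 001-✓ 01-0✓ 011-✓ 1-00✓ 100-✓ 11-0✓ 111-✓
Round 2: --00 -00- -1-0 -11- 0--0 0-1- 00--
PIs = {--00, -00-, -1-0, -11-, 0--0, 0-1-, 00--}
Coverage chart:
  m0: --00,-00-,0--0,00--
  m1: -00-,00--
  m2: 0--0,0-1-,00--
  m3: 0-1-,00--
  m4: --00,-1-0,0--0
  m6: -1-0,-11-,0--0,0-1-
  m7: -11-,0-1-
  m8: --00,-00-
  m9: -00- ←essential
  m12: --00,-1-0
  m14: -1-0,-11-
  m15: -11- ←essential
Essential: -00-, -11-

2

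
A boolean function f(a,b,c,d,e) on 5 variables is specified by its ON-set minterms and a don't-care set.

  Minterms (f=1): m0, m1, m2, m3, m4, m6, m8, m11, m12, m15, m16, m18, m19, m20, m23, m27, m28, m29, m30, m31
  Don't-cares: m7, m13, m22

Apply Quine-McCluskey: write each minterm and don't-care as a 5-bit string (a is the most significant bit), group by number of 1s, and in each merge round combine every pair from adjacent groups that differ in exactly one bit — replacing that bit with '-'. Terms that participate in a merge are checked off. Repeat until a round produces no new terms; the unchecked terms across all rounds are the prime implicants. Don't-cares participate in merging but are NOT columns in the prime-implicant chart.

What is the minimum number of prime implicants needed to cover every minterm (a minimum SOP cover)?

Round 0: 00000✓ 00001✓ 00010✓ 00011✓ 00100✓ 00110✓ 00111✓ 01000✓ 01011✓ 01100✓ 01101✓ 01111✓ 10000✓ 10010✓ 10011✓ 10100✓ 10110✓ 10111✓ 11011✓ 11100✓ 11101✓ 11110✓ 11111✓
Round 1: -0000✓ -0010✓ -0011✓ -0100✓ -0110✓ -0111✓ -1011✓ -1100✓ -1101✓ -1111✓ 0-000✓ 0-011✓ 0-100✓ 0-111✓ 00-00✓ 00-10✓ 00-11✓ 000-0✓ 000-1✓ 0000-✓ 0001-✓ 001-0✓ 0011-✓ 01-00✓ 01-11✓ 011-1✓ 0110-✓ 1-011✓ 1-100✓ 1-110✓ 1-111✓ 10-00✓ 10-10✓ 10-11✓ 100-0✓ 1001-✓ 101-0✓ 1011-✓ 11-11✓ 111-0✓ 111-1✓ 1110-✓ 1111-✓
Round 2: --011✓ --100 --111✓ -0-00✓ -0-10✓ -0-11✓ -00-0✓ -001-✓ -01-0✓ -011-✓ -1-11✓ -11-1 -110- 0--00 0--11✓ 00--0✓ 00-1-✓ 000-- 1--11✓ 1-1-0 1-11- 10--0✓ 10-1-✓ 111--
Round 3: ---11 -0--0 -0-1-
PIs = {---11, --100, -0--0, -0-1-, -11-1, -110-, 0--00, 000--, 1-1-0, 1-11-, 111--}
Coverage chart:
  m0: -0--0,0--00,000--
  m1: 000-- ←essential
  m2: -0--0,-0-1-,000--
  m3: ---11,-0-1-,000--
  m4: --100,-0--0,0--00
  m6: -0--0,-0-1-
  m8: 0--00 ←essential
  m11: ---11 ←essential
  m12: --100,-110-,0--00
  m15: ---11,-11-1
  m16: -0--0 ←essential
  m18: -0--0,-0-1-
  m19: ---11,-0-1-
  m20: --100,-0--0,1-1-0
  m23: ---11,-0-1-,1-11-
  m27: ---11 ←essential
  m28: --100,-110-,1-1-0,111--
  m29: -11-1,-110-,111--
  m30: 1-1-0,1-11-,111--
  m31: ---11,-11-1,1-11-,111--
Essential: ---11, -0--0, 0--00, 000--
Petrick residual → 111--
Min cover (5 terms): de + b'e' + a'd'e' + a'b'c' + abc

5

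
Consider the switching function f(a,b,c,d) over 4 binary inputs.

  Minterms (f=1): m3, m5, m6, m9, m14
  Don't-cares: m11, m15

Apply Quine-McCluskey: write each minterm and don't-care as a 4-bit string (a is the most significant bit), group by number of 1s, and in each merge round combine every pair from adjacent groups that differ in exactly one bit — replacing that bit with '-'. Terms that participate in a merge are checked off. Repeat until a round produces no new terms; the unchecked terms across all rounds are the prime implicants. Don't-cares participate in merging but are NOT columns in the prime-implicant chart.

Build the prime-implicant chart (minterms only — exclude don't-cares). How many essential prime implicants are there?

size-2^0 implicants → 0011(✓)  0101  0110(✓)  1001(✓)  1011(✓)  1110(✓)  1111(✓)
size-2^1 implicants → -011  -110  1-11  10-1  111-
Unchecked terms (primes): -011, -110, 0101, 1-11, 10-1, 111-
Minterm coverage:
  m3 ⊆ -011 [E]
  m5 ⊆ 0101 [E]
  m6 ⊆ -110 [E]
  m9 ⊆ 10-1 [E]
  m14 ⊆ -110,111-
E = {-011, -110, 0101, 10-1}

4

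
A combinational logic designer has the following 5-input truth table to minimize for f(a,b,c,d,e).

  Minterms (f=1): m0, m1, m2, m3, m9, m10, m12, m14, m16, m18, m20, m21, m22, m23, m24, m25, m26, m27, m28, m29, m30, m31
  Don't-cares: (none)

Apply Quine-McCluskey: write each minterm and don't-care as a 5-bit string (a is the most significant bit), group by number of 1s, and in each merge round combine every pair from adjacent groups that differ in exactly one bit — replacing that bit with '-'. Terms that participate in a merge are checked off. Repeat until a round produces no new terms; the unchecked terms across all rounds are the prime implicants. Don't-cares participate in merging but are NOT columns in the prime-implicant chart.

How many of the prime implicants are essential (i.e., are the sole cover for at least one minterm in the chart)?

Round 0: 00000✓ 00001✓ 00010✓ 00011✓ 01001✓ 01010✓ 01100✓ 01110✓ 10000✓ 10010✓ 10100✓ 10101✓ 10110✓ 10111✓ 11000✓ 11001✓ 11010✓ 11011✓ 11100✓ 11101✓ 11110✓ 11111✓
Round 1: -0000✓ -0010✓ -1001 -1010✓ -1100✓ -1110✓ 0-001 0-010✓ 000-0✓ 000-1✓ 0000-✓ 0001-✓ 01-10✓ 011-0✓ 1-000✓ 1-010✓ 1-100✓ 1-101✓ 1-110✓ 1-111✓ 10-00✓ 10-10✓ 100-0✓ 101-0✓ 101-1✓ 1010-✓ 1011-✓ 11-00✓ 11-01✓ 11-10✓ 11-11✓ 110-0✓ 110-1✓ 1100-✓ 1101-✓ 111-0✓ 111-1✓ 1110-✓ 1111-✓
Round 2: --010 -00-0 -1-10 -11-0 000-- 1--00✓ 1--10✓ 1-0-0✓ 1-1-0✓ 1-1-1✓ 1-10-✓ 1-11-✓ 10--0✓ 101--✓ 11--0✓ 11--1✓ 11-0-✓ 11-1-✓ 110--✓ 111--✓
Round 3: 1---0 1-1-- 11---
PIs = {--010, -00-0, -1-10, -1001, -11-0, 0-001, 000--, 1---0, 1-1--, 11---}
Coverage chart:
  m0: -00-0,000--
  m1: 0-001,000--
  m2: --010,-00-0,000--
  m3: 000-- ←essential
  m9: -1001,0-001
  m10: --010,-1-10
  m12: -11-0 ←essential
  m14: -1-10,-11-0
  m16: -00-0,1---0
  m18: --010,-00-0,1---0
  m20: 1---0,1-1--
  m21: 1-1-- ←essential
  m22: 1---0,1-1--
  m23: 1-1-- ←essential
  m24: 1---0,11---
  m25: -1001,11---
  m26: --010,-1-10,1---0,11---
  m27: 11--- ←essential
  m28: -11-0,1---0,1-1--,11---
  m29: 1-1--,11---
  m30: -1-10,-11-0,1---0,1-1--,11---
  m31: 1-1--,11---
Essential: -11-0, 000--, 1-1--, 11---

4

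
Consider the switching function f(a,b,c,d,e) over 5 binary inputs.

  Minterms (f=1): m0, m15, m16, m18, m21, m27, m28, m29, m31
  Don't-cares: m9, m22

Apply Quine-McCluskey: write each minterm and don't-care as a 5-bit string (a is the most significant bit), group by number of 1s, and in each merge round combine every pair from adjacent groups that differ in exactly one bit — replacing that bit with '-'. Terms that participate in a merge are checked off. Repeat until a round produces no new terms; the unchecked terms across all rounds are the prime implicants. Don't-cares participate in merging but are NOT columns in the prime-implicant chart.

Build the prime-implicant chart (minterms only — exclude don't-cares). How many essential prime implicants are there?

5

Round 0: 00000✓ 01001 01111✓ 10000✓ 10010✓ 10101✓ 10110✓ 11011✓ 11100✓ 11101✓ 11111✓
Round 1: -0000 -1111 1-101 10-10 100-0 11-11 111-1 1110-
PIs = {-0000, -1111, 01001, 1-101, 10-10, 100-0, 11-11, 111-1, 1110-}
Coverage chart:
  m0: -0000 ←essential
  m15: -1111 ←essential
  m16: -0000,100-0
  m18: 10-10,100-0
  m21: 1-101 ←essential
  m27: 11-11 ←essential
  m28: 1110- ←essential
  m29: 1-101,111-1,1110-
  m31: -1111,11-11,111-1
Essential: -0000, -1111, 1-101, 11-11, 1110-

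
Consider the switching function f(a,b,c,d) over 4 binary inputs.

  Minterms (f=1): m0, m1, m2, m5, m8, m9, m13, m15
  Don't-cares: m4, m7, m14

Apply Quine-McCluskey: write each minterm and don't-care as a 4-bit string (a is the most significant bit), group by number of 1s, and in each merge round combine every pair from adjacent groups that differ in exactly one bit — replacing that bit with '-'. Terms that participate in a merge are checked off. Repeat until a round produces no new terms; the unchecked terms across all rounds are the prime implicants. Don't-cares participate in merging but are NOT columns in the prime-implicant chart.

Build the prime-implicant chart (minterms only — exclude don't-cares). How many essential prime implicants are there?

[col 0] 0000*, 0001*, 0010*, 0100*, 0101*, 0111*, 1000*, 1001*, 1101*, 1110*, 1111*
[col 1] -000*, -001*, -101*, -111*, 0-00*, 0-01*, 00-0, 000-*, 01-1*, 010-*, 1-01*, 100-*, 11-1*, 111-
[col 2] --01, -00-, -1-1, 0-0-
Prime implicants: --01, -00-, -1-1, 0-0-, 00-0, 111-
PI chart (minterm → PIs covering it):
  0 | -00-,0-0-,00-0
  1 | --01,-00-,0-0-
  2 | 00-0  (sole → essential)
  5 | --01,-1-1,0-0-
  8 | -00-  (sole → essential)
  9 | --01,-00-
  13 | --01,-1-1
  15 | -1-1,111-
Essential prime implicants: -00-, 00-0

2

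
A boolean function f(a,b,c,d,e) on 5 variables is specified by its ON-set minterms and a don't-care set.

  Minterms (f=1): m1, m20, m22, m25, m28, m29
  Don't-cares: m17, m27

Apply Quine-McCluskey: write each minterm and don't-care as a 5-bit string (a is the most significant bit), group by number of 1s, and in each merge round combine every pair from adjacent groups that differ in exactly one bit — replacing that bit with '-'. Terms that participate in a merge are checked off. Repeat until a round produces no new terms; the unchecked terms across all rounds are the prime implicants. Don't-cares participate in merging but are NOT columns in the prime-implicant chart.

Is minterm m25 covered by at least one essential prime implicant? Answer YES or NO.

NO

[col 0] 00001*, 10001*, 10100*, 10110*, 11001*, 11011*, 11100*, 11101*
[col 1] -0001, 1-001, 1-100, 101-0, 11-01, 110-1, 1110-
Prime implicants: -0001, 1-001, 1-100, 101-0, 11-01, 110-1, 1110-
PI chart (minterm → PIs covering it):
  1 | -0001  (sole → essential)
  20 | 1-100,101-0
  22 | 101-0  (sole → essential)
  25 | 1-001,11-01,110-1
  28 | 1-100,1110-
  29 | 11-01,1110-
Essential prime implicants: -0001, 101-0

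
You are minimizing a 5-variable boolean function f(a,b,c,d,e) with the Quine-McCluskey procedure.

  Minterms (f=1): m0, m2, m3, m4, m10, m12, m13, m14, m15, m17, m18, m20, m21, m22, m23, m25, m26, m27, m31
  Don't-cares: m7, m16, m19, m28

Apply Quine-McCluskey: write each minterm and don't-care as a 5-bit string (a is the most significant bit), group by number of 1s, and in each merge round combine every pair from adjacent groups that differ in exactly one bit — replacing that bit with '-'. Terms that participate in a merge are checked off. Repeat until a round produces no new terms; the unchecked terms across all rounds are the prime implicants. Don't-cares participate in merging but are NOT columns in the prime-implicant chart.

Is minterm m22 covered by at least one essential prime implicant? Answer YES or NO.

YES

Round 0: 00000✓ 00010✓ 00011✓ 00100✓ 00111✓ 01010✓ 01100✓ 01101✓ 01110✓ 01111✓ 10000✓ 10001✓ 10010✓ 10011✓ 10100✓ 10101✓ 10110✓ 10111✓ 11001✓ 11010✓ 11011✓ 11100✓ 11111✓
Round 1: -0000✓ -0010✓ -0011✓ -0100✓ -0111✓ -1010✓ -1100✓ -1111✓ 0-010✓ 0-100✓ 0-111✓ 00-00✓ 00-11✓ 000-0✓ 0001-✓ 01-10 011-0✓ 011-1✓ 0110-✓ 0111-✓ 1-001✓ 1-010✓ 1-011✓ 1-100✓ 1-111✓ 10-00✓ 10-01✓ 10-10✓ 10-11✓ 100-0✓ 100-1✓ 1000-✓ 1001-✓ 101-0✓ 101-1✓ 1010-✓ 1011-✓ 11-11✓ 110-1✓ 1101-✓
Round 2: --010 --100 --111 -0-00 -0-11 -00-0 -001- 011-- 1--11 1-0-1 1-01- 10--0✓ 10--1✓ 10-0-✓ 10-1-✓ 100--✓ 101--✓
Round 3: 10---
PIs = {--010, --100, --111, -0-00, -0-11, -00-0, -001-, 01-10, 011--, 1--11, 1-0-1, 1-01-, 10---}
Coverage chart:
  m0: -0-00,-00-0
  m2: --010,-00-0,-001-
  m3: -0-11,-001-
  m4: --100,-0-00
  m10: --010,01-10
  m12: --100,011--
  m13: 011-- ←essential
  m14: 01-10,011--
  m15: --111,011--
  m17: 1-0-1,10---
  m18: --010,-00-0,-001-,1-01-,10---
  m20: --100,-0-00,10---
  m21: 10--- ←essential
  m22: 10--- ←essential
  m23: --111,-0-11,1--11,10---
  m25: 1-0-1 ←essential
  m26: --010,1-01-
  m27: 1--11,1-0-1,1-01-
  m31: --111,1--11
Essential: 011--, 1-0-1, 10---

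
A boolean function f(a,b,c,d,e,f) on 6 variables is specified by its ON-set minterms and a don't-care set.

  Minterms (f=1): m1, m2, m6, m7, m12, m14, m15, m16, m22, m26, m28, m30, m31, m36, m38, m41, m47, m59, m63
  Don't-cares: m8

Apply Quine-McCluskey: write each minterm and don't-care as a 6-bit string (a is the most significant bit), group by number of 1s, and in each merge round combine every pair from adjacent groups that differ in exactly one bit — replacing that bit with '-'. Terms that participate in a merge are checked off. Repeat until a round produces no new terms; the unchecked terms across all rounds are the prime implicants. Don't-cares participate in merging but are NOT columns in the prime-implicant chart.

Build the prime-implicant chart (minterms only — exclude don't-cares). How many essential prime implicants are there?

[col 0] 000001, 000010*, 000110*, 000111*, 001000*, 001100*, 001110*, 001111*, 010000, 010110*, 011010*, 011100*, 011110*, 011111*, 100100*, 100110*, 101001, 101111*, 111011*, 111111*
[col 1] -00110, -01111*, -11111*, 0-0110*, 0-1100*, 0-1110*, 0-1111*, 00-110*, 00-111*, 000-10, 00011-*, 001-00, 0011-0*, 00111-*, 01-110*, 011-10, 0111-0*, 01111-*, 1-1111*, 1001-0, 111-11
[col 2] --1111, 0--110, 0-11-0, 0-111-, 00-11-
Prime implicants: --1111, -00110, 0--110, 0-11-0, 0-111-, 00-11-, 000-10, 000001, 001-00, 010000, 011-10, 1001-0, 101001, 111-11
PI chart (minterm → PIs covering it):
  1 | 000001  (sole → essential)
  2 | 000-10  (sole → essential)
  6 | -00110,0--110,00-11-,000-10
  7 | 00-11-  (sole → essential)
  12 | 0-11-0,001-00
  14 | 0--110,0-11-0,0-111-,00-11-
  15 | --1111,0-111-,00-11-
  16 | 010000  (sole → essential)
  22 | 0--110  (sole → essential)
  26 | 011-10  (sole → essential)
  28 | 0-11-0  (sole → essential)
  30 | 0--110,0-11-0,0-111-,011-10
  31 | --1111,0-111-
  36 | 1001-0  (sole → essential)
  38 | -00110,1001-0
  41 | 101001  (sole → essential)
  47 | --1111  (sole → essential)
  59 | 111-11  (sole → essential)
  63 | --1111,111-11
Essential prime implicants: --1111, 0--110, 0-11-0, 00-11-, 000-10, 000001, 010000, 011-10, 1001-0, 101001, 111-11

11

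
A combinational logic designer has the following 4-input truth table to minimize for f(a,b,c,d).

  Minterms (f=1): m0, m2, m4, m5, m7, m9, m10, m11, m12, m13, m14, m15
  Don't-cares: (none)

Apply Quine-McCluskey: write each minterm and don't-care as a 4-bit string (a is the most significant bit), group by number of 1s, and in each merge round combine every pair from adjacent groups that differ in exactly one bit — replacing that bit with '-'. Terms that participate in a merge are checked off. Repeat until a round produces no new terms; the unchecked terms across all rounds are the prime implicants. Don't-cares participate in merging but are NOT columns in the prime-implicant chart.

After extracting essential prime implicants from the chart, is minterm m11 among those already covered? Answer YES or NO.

YES

[col 0] 0000*, 0010*, 0100*, 0101*, 0111*, 1001*, 1010*, 1011*, 1100*, 1101*, 1110*, 1111*
[col 1] -010, -100*, -101*, -111*, 0-00, 00-0, 01-1*, 010-*, 1-01*, 1-10*, 1-11*, 10-1*, 101-*, 11-0*, 11-1*, 110-*, 111-*
[col 2] -1-1, -10-, 1--1, 1-1-, 11--
Prime implicants: -010, -1-1, -10-, 0-00, 00-0, 1--1, 1-1-, 11--
PI chart (minterm → PIs covering it):
  0 | 0-00,00-0
  2 | -010,00-0
  4 | -10-,0-00
  5 | -1-1,-10-
  7 | -1-1  (sole → essential)
  9 | 1--1  (sole → essential)
  10 | -010,1-1-
  11 | 1--1,1-1-
  12 | -10-,11--
  13 | -1-1,-10-,1--1,11--
  14 | 1-1-,11--
  15 | -1-1,1--1,1-1-,11--
Essential prime implicants: -1-1, 1--1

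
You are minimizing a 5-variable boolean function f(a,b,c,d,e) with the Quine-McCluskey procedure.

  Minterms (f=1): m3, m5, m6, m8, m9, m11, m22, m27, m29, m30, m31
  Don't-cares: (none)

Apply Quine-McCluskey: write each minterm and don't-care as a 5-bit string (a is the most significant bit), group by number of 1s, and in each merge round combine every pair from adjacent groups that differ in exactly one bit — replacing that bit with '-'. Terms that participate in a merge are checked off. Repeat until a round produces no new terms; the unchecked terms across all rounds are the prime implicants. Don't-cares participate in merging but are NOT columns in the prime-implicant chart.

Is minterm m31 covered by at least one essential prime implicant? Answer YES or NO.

YES

Round 0: 00011✓ 00101 00110✓ 01000✓ 01001✓ 01011✓ 10110✓ 11011✓ 11101✓ 11110✓ 11111✓
Round 1: -0110 -1011 0-011 010-1 0100- 1-110 11-11 111-1 1111-
PIs = {-0110, -1011, 0-011, 00101, 010-1, 0100-, 1-110, 11-11, 111-1, 1111-}
Coverage chart:
  m3: 0-011 ←essential
  m5: 00101 ←essential
  m6: -0110 ←essential
  m8: 0100- ←essential
  m9: 010-1,0100-
  m11: -1011,0-011,010-1
  m22: -0110,1-110
  m27: -1011,11-11
  m29: 111-1 ←essential
  m30: 1-110,1111-
  m31: 11-11,111-1,1111-
Essential: -0110, 0-011, 00101, 0100-, 111-1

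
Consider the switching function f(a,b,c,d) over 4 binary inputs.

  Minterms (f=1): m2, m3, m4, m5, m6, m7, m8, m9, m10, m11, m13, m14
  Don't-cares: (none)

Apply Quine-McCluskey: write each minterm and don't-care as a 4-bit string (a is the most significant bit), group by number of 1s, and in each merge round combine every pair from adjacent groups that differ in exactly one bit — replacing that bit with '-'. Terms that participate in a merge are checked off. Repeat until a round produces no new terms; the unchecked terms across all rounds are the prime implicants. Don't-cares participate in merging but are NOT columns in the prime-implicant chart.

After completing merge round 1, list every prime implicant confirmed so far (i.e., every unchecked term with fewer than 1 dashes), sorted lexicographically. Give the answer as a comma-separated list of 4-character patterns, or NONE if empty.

NONE

Round 0: 0010✓ 0011✓ 0100✓ 0101✓ 0110✓ 0111✓ 1000✓ 1001✓ 1010✓ 1011✓ 1101✓ 1110✓
Round 1: -010✓ -011✓ -101 -110✓ 0-10✓ 0-11✓ 001-✓ 01-0✓ 01-1✓ 010-✓ 011-✓ 1-01 1-10✓ 10-0✓ 10-1✓ 100-✓ 101-✓
Round 2: --10 -01- 0-1- 01-- 10--
PIs = {--10, -01-, -101, 0-1-, 01--, 1-01, 10--}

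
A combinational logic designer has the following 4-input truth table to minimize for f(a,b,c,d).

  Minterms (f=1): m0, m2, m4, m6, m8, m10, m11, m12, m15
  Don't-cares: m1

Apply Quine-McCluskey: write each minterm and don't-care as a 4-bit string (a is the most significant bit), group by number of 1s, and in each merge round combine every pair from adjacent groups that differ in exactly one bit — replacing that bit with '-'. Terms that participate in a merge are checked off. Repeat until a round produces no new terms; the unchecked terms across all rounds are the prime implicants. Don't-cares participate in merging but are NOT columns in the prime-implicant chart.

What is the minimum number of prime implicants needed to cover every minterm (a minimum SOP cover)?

4

[col 0] 0000*, 0001*, 0010*, 0100*, 0110*, 1000*, 1010*, 1011*, 1100*, 1111*
[col 1] -000*, -010*, -100*, 0-00*, 0-10*, 00-0*, 000-, 01-0*, 1-00*, 1-11, 10-0*, 101-
[col 2] --00, -0-0, 0--0
Prime implicants: --00, -0-0, 0--0, 000-, 1-11, 101-
PI chart (minterm → PIs covering it):
  0 | --00,-0-0,0--0,000-
  2 | -0-0,0--0
  4 | --00,0--0
  6 | 0--0  (sole → essential)
  8 | --00,-0-0
  10 | -0-0,101-
  11 | 1-11,101-
  12 | --00  (sole → essential)
  15 | 1-11  (sole → essential)
Essential prime implicants: --00, 0--0, 1-11
Petrick residual → -0-0
Minimum SOP uses 4 PIs: c'd' + b'd' + a'd' + acd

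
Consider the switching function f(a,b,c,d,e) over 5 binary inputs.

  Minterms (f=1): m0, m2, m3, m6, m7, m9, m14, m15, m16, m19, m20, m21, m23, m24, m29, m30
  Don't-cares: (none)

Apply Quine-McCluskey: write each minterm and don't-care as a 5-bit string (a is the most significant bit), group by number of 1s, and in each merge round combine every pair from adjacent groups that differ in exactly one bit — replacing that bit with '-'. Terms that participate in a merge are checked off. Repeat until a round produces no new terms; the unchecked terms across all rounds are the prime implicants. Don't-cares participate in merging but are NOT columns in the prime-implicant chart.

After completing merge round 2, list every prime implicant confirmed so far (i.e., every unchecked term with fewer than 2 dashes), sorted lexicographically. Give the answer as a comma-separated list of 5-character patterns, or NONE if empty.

-0000, -1110, 000-0, 01001, 1-000, 1-101, 10-00, 101-1, 1010-

Round 0: 00000✓ 00010✓ 00011✓ 00110✓ 00111✓ 01001 01110✓ 01111✓ 10000✓ 10011✓ 10100✓ 10101✓ 10111✓ 11000✓ 11101✓ 11110✓
Round 1: -0000 -0011✓ -0111✓ -1110 0-110✓ 0-111✓ 00-10✓ 00-11✓ 000-0 0001-✓ 0011-✓ 0111-✓ 1-000 1-101 10-00 10-11✓ 101-1 1010-
Round 2: -0-11 0-11- 00-1-
PIs = {-0-11, -0000, -1110, 0-11-, 00-1-, 000-0, 01001, 1-000, 1-101, 10-00, 101-1, 1010-}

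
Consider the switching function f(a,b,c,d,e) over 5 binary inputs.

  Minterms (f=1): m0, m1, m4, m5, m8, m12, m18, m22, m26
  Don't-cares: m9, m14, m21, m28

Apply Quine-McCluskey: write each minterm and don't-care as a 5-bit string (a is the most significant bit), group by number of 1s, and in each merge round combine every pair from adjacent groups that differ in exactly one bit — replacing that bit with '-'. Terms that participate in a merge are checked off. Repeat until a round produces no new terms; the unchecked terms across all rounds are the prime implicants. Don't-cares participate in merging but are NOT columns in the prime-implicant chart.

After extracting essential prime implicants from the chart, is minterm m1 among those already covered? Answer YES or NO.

[col 0] 00000*, 00001*, 00100*, 00101*, 01000*, 01001*, 01100*, 01110*, 10010*, 10101*, 10110*, 11010*, 11100*
[col 1] -0101, -1100, 0-000*, 0-001*, 0-100*, 00-00*, 00-01*, 0000-*, 0010-*, 01-00*, 0100-*, 011-0, 1-010, 10-10
[col 2] 0--00, 0-00-, 00-0-
Prime implicants: -0101, -1100, 0--00, 0-00-, 00-0-, 011-0, 1-010, 10-10
PI chart (minterm → PIs covering it):
  0 | 0--00,0-00-,00-0-
  1 | 0-00-,00-0-
  4 | 0--00,00-0-
  5 | -0101,00-0-
  8 | 0--00,0-00-
  12 | -1100,0--00,011-0
  18 | 1-010,10-10
  22 | 10-10  (sole → essential)
  26 | 1-010  (sole → essential)
Essential prime implicants: 1-010, 10-10

NO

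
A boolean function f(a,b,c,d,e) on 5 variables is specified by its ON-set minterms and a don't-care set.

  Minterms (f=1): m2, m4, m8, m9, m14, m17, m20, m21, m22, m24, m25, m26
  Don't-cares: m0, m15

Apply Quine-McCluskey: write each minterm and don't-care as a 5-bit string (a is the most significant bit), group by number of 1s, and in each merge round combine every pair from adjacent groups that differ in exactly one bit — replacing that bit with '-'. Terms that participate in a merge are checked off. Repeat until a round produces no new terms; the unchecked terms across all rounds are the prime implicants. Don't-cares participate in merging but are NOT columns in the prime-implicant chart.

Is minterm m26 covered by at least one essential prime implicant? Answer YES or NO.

YES

[col 0] 00000*, 00010*, 00100*, 01000*, 01001*, 01110*, 01111*, 10001*, 10100*, 10101*, 10110*, 11000*, 11001*, 11010*
[col 1] -0100, -1000*, -1001*, 0-000, 00-00, 000-0, 0100-*, 0111-, 1-001, 10-01, 101-0, 1010-, 110-0, 1100-*
[col 2] -100-
Prime implicants: -0100, -100-, 0-000, 00-00, 000-0, 0111-, 1-001, 10-01, 101-0, 1010-, 110-0
PI chart (minterm → PIs covering it):
  2 | 000-0  (sole → essential)
  4 | -0100,00-00
  8 | -100-,0-000
  9 | -100-  (sole → essential)
  14 | 0111-  (sole → essential)
  17 | 1-001,10-01
  20 | -0100,101-0,1010-
  21 | 10-01,1010-
  22 | 101-0  (sole → essential)
  24 | -100-,110-0
  25 | -100-,1-001
  26 | 110-0  (sole → essential)
Essential prime implicants: -100-, 000-0, 0111-, 101-0, 110-0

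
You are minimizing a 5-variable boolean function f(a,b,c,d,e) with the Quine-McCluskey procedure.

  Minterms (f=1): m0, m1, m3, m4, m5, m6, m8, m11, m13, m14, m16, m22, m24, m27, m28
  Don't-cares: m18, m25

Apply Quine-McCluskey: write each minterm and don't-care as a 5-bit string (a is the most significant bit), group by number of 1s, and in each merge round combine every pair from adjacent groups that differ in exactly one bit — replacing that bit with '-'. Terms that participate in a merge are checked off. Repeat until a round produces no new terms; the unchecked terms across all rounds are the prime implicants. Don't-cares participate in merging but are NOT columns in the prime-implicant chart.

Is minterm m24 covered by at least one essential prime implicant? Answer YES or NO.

YES

size-2^0 implicants → 00000(✓)  00001(✓)  00011(✓)  00100(✓)  00101(✓)  00110(✓)  01000(✓)  01011(✓)  01101(✓)  01110(✓)  10000(✓)  10010(✓)  10110(✓)  11000(✓)  11001(✓)  11011(✓)  11100(✓)
size-2^1 implicants → -0000(✓)  -0110  -1000(✓)  -1011  0-000(✓)  0-011  0-101  0-110  00-00(✓)  00-01(✓)  000-1  0000-(✓)  001-0  0010-(✓)  1-000(✓)  10-10  100-0  11-00  110-1  1100-
size-2^2 implicants → --000  00-0-
Unchecked terms (primes): --000, -0110, -1011, 0-011, 0-101, 0-110, 00-0-, 000-1, 001-0, 10-10, 100-0, 11-00, 110-1, 1100-
Minterm coverage:
  m0 ⊆ --000,00-0-
  m1 ⊆ 00-0-,000-1
  m3 ⊆ 0-011,000-1
  m4 ⊆ 00-0-,001-0
  m5 ⊆ 0-101,00-0-
  m6 ⊆ -0110,0-110,001-0
  m8 ⊆ --000 [E]
  m11 ⊆ -1011,0-011
  m13 ⊆ 0-101 [E]
  m14 ⊆ 0-110 [E]
  m16 ⊆ --000,100-0
  m22 ⊆ -0110,10-10
  m24 ⊆ --000,11-00,1100-
  m27 ⊆ -1011,110-1
  m28 ⊆ 11-00 [E]
E = {--000, 0-101, 0-110, 11-00}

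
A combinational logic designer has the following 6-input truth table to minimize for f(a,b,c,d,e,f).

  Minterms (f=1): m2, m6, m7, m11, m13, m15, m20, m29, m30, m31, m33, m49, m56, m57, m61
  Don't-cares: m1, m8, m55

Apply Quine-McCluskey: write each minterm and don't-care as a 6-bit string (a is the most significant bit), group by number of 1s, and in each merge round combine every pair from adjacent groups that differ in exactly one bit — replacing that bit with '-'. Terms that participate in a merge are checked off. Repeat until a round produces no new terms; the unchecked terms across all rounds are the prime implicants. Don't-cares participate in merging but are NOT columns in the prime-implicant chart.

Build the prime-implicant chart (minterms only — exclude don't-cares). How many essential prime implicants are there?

[col 0] 000001*, 000010*, 000110*, 000111*, 001000, 001011*, 001101*, 001111*, 010100, 011101*, 011110*, 011111*, 100001*, 110001*, 110111, 111000*, 111001*, 111101*
[col 1] -00001, -11101, 0-1101*, 0-1111*, 00-111, 000-10, 00011-, 001-11, 0011-1*, 0111-1*, 01111-, 1-0001, 11-001, 111-01, 11100-
[col 2] 0-11-1
Prime implicants: -00001, -11101, 0-11-1, 00-111, 000-10, 00011-, 001-11, 001000, 010100, 01111-, 1-0001, 11-001, 110111, 111-01, 11100-
PI chart (minterm → PIs covering it):
  2 | 000-10  (sole → essential)
  6 | 000-10,00011-
  7 | 00-111,00011-
  11 | 001-11  (sole → essential)
  13 | 0-11-1  (sole → essential)
  15 | 0-11-1,00-111,001-11
  20 | 010100  (sole → essential)
  29 | -11101,0-11-1
  30 | 01111-  (sole → essential)
  31 | 0-11-1,01111-
  33 | -00001,1-0001
  49 | 1-0001,11-001
  56 | 11100-  (sole → essential)
  57 | 11-001,111-01,11100-
  61 | -11101,111-01
Essential prime implicants: 0-11-1, 000-10, 001-11, 010100, 01111-, 11100-

6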